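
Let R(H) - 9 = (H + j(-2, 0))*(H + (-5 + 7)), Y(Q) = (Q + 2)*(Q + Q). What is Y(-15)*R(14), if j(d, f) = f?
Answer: 90870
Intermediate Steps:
Y(Q) = 2*Q*(2 + Q) (Y(Q) = (2 + Q)*(2*Q) = 2*Q*(2 + Q))
R(H) = 9 + H*(2 + H) (R(H) = 9 + (H + 0)*(H + (-5 + 7)) = 9 + H*(H + 2) = 9 + H*(2 + H))
Y(-15)*R(14) = (2*(-15)*(2 - 15))*(9 + 14**2 + 2*14) = (2*(-15)*(-13))*(9 + 196 + 28) = 390*233 = 90870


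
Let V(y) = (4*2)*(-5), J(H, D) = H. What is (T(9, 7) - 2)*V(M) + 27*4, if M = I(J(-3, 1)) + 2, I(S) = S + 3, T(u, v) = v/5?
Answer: 132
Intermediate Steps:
T(u, v) = v/5 (T(u, v) = v*(⅕) = v/5)
I(S) = 3 + S
M = 2 (M = (3 - 3) + 2 = 0 + 2 = 2)
V(y) = -40 (V(y) = 8*(-5) = -40)
(T(9, 7) - 2)*V(M) + 27*4 = ((⅕)*7 - 2)*(-40) + 27*4 = (7/5 - 2)*(-40) + 108 = -⅗*(-40) + 108 = 24 + 108 = 132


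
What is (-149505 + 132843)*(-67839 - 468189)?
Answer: 8931298536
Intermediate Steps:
(-149505 + 132843)*(-67839 - 468189) = -16662*(-536028) = 8931298536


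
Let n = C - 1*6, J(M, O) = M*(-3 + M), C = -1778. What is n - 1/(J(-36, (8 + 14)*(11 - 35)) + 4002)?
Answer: -9644305/5406 ≈ -1784.0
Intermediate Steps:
n = -1784 (n = -1778 - 1*6 = -1778 - 6 = -1784)
n - 1/(J(-36, (8 + 14)*(11 - 35)) + 4002) = -1784 - 1/(-36*(-3 - 36) + 4002) = -1784 - 1/(-36*(-39) + 4002) = -1784 - 1/(1404 + 4002) = -1784 - 1/5406 = -9644305/5406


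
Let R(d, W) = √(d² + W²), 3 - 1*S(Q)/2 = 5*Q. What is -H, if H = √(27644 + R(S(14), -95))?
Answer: -√(27644 + √26981) ≈ -166.76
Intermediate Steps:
S(Q) = 6 - 10*Q
R(d, W) = √(W² + d²)
H = √(27644 + √26981) (H = √(27644 + √((-95)² + (6 - 10*14)²)) = √(27644 + √(9025 + (6 - 140)²)) = √(27644 + √(9025 + (-134)²)) = √(27644 + √(9025 + 17956)) = √(27644 + √26981) ≈ 166.76)
-H = -√(27644 + √26981)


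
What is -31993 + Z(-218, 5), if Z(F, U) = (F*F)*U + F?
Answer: 205409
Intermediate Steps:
Z(F, U) = F + U*F² (Z(F, U) = F²*U + F = U*F² + F = F + U*F²)
-31993 + Z(-218, 5) = -31993 - 218*(1 - 218*5) = -31993 - 218*(1 - 1090) = -31993 - 218*(-1089) = -31993 + 237402 = 205409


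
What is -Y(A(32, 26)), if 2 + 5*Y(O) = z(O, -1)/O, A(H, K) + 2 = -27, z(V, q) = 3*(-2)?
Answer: 52/145 ≈ 0.35862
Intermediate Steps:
z(V, q) = -6
A(H, K) = -29 (A(H, K) = -2 - 27 = -29)
Y(O) = -2/5 - 6/(5*O) (Y(O) = -2/5 + (-6/O)/5 = -2/5 - 6/(5*O))
-Y(A(32, 26)) = -2*(-3 - 1*(-29))/(5*(-29)) = -2*(-1)*(-3 + 29)/(5*29) = -2*(-1)*26/(5*29) = -1*(-52/145) = 52/145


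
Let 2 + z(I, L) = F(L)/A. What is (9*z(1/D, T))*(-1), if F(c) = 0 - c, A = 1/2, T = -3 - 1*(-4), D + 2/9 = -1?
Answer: 36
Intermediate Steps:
D = -11/9 (D = -2/9 - 1 = -11/9 ≈ -1.2222)
T = 1 (T = -3 + 4 = 1)
A = ½ ≈ 0.50000
F(c) = -c
z(I, L) = -2 - 2*L (z(I, L) = -2 + (-L)/(½) = -2 - L*2 = -2 - 2*L)
(9*z(1/D, T))*(-1) = (9*(-2 - 2*1))*(-1) = (9*(-2 - 2))*(-1) = (9*(-4))*(-1) = -36*(-1) = 36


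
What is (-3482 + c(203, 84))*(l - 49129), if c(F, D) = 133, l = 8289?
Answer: 136773160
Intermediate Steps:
(-3482 + c(203, 84))*(l - 49129) = (-3482 + 133)*(8289 - 49129) = -3349*(-40840) = 136773160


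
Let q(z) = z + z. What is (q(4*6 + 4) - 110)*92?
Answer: -4968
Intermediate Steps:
q(z) = 2*z
(q(4*6 + 4) - 110)*92 = (2*(4*6 + 4) - 110)*92 = (2*(24 + 4) - 110)*92 = (2*28 - 110)*92 = (56 - 110)*92 = -54*92 = -4968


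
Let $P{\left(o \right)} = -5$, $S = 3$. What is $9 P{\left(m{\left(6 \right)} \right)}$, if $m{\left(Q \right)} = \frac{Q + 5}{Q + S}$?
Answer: $-45$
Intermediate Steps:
$m{\left(Q \right)} = \frac{5 + Q}{3 + Q}$ ($m{\left(Q \right)} = \frac{Q + 5}{Q + 3} = \frac{5 + Q}{3 + Q}$)
$9 P{\left(m{\left(6 \right)} \right)} = 9 \left(-5\right) = -45$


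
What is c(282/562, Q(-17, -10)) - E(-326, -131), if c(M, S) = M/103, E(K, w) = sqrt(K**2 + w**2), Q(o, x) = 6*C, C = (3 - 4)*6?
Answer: 141/28943 - sqrt(123437) ≈ -351.33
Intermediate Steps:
C = -6 (C = -1*6 = -6)
Q(o, x) = -36 (Q(o, x) = 6*(-6) = -36)
c(M, S) = M/103 (c(M, S) = M*(1/103) = M/103)
c(282/562, Q(-17, -10)) - E(-326, -131) = (282/562)/103 - sqrt((-326)**2 + (-131)**2) = (282*(1/562))/103 - sqrt(106276 + 17161) = (1/103)*(141/281) - sqrt(123437) = 141/28943 - sqrt(123437)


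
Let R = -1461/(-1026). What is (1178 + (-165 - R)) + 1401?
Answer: 825101/342 ≈ 2412.6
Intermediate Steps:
R = 487/342 (R = -1461*(-1/1026) = 487/342 ≈ 1.4240)
(1178 + (-165 - R)) + 1401 = (1178 + (-165 - 1*487/342)) + 1401 = (1178 + (-165 - 487/342)) + 1401 = (1178 - 56917/342) + 1401 = 345959/342 + 1401 = 825101/342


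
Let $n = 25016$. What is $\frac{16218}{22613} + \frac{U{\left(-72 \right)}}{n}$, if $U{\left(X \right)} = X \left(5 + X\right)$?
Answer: $\frac{64349325}{70710851} \approx 0.91003$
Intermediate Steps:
$\frac{16218}{22613} + \frac{U{\left(-72 \right)}}{n} = \frac{16218}{22613} + \frac{\left(-72\right) \left(5 - 72\right)}{25016} = 16218 \cdot \frac{1}{22613} + \left(-72\right) \left(-67\right) \frac{1}{25016} = \frac{16218}{22613} + 4824 \cdot \frac{1}{25016} = \frac{16218}{22613} + \frac{603}{3127} = \frac{64349325}{70710851}$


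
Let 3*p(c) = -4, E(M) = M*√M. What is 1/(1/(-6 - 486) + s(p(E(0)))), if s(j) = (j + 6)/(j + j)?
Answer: -246/431 ≈ -0.57077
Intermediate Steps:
E(M) = M^(3/2)
p(c) = -4/3 (p(c) = (⅓)*(-4) = -4/3)
s(j) = (6 + j)/(2*j) (s(j) = (6 + j)/((2*j)) = (6 + j)*(1/(2*j)) = (6 + j)/(2*j))
1/(1/(-6 - 486) + s(p(E(0)))) = 1/(1/(-6 - 486) + (6 - 4/3)/(2*(-4/3))) = 1/(1/(-492) + (½)*(-¾)*(14/3)) = 1/(-1/492 - 7/4) = 1/(-431/246) = -246/431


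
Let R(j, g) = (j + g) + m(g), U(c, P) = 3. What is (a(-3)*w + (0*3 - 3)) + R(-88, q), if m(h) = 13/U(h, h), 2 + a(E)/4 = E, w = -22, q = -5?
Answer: 1045/3 ≈ 348.33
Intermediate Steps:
a(E) = -8 + 4*E
m(h) = 13/3
R(j, g) = 13/3 + g + j (R(j, g) = (j + g) + 13/3 = (g + j) + 13/3 = 13/3 + g + j)
(a(-3)*w + (0*3 - 3)) + R(-88, q) = ((-8 + 4*(-3))*(-22) + (0*3 - 3)) + (13/3 - 5 - 88) = ((-8 - 12)*(-22) + (0 - 3)) - 266/3 = (-20*(-22) - 3) - 266/3 = (440 - 3) - 266/3 = 437 - 266/3 = 1045/3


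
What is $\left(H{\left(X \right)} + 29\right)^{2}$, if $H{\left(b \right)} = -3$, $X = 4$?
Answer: $676$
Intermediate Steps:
$\left(H{\left(X \right)} + 29\right)^{2} = \left(-3 + 29\right)^{2} = 26^{2} = 676$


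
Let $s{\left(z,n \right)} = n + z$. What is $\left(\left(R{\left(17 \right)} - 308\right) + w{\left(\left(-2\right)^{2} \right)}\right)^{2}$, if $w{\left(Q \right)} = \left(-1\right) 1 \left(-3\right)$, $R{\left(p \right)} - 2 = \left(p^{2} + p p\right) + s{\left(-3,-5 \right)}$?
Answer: $71289$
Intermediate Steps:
$R{\left(p \right)} = -6 + 2 p^{2}$ ($R{\left(p \right)} = 2 - \left(8 - p^{2} - p p\right) = 2 + \left(\left(p^{2} + p^{2}\right) - 8\right) = 2 + \left(2 p^{2} - 8\right) = 2 + \left(-8 + 2 p^{2}\right) = -6 + 2 p^{2}$)
$w{\left(Q \right)} = 3$ ($w{\left(Q \right)} = \left(-1\right) \left(-3\right) = 3$)
$\left(\left(R{\left(17 \right)} - 308\right) + w{\left(\left(-2\right)^{2} \right)}\right)^{2} = \left(\left(\left(-6 + 2 \cdot 17^{2}\right) - 308\right) + 3\right)^{2} = \left(\left(\left(-6 + 2 \cdot 289\right) - 308\right) + 3\right)^{2} = \left(\left(\left(-6 + 578\right) - 308\right) + 3\right)^{2} = \left(\left(572 - 308\right) + 3\right)^{2} = \left(264 + 3\right)^{2} = 267^{2} = 71289$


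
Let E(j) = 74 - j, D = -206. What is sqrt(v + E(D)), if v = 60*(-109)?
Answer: 2*I*sqrt(1565) ≈ 79.12*I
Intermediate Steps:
v = -6540
sqrt(v + E(D)) = sqrt(-6540 + (74 - 1*(-206))) = sqrt(-6540 + (74 + 206)) = sqrt(-6540 + 280) = sqrt(-6260) = 2*I*sqrt(1565)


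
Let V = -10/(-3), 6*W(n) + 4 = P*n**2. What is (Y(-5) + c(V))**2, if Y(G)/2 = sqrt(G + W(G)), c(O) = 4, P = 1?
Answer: (4 + I*sqrt(6))**2 ≈ 10.0 + 19.596*I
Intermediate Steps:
W(n) = -2/3 + n**2/6 (W(n) = -2/3 + (1*n**2)/6 = -2/3 + n**2/6)
V = 10/3 (V = -10*(-1/3) = 10/3 ≈ 3.3333)
Y(G) = 2*sqrt(-2/3 + G + G**2/6) (Y(G) = 2*sqrt(G + (-2/3 + G**2/6)) = 2*sqrt(-2/3 + G + G**2/6))
(Y(-5) + c(V))**2 = (sqrt(-24 + 6*(-5)**2 + 36*(-5))/3 + 4)**2 = (sqrt(-24 + 6*25 - 180)/3 + 4)**2 = (sqrt(-24 + 150 - 180)/3 + 4)**2 = (sqrt(-54)/3 + 4)**2 = ((3*I*sqrt(6))/3 + 4)**2 = (I*sqrt(6) + 4)**2 = (4 + I*sqrt(6))**2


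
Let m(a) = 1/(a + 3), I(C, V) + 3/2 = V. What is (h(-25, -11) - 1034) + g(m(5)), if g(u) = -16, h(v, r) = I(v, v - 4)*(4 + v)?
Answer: -819/2 ≈ -409.50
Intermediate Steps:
I(C, V) = -3/2 + V
m(a) = 1/(3 + a)
h(v, r) = (4 + v)*(-11/2 + v) (h(v, r) = (-3/2 + (v - 4))*(4 + v) = (-3/2 + (-4 + v))*(4 + v) = (-11/2 + v)*(4 + v) = (4 + v)*(-11/2 + v))
(h(-25, -11) - 1034) + g(m(5)) = ((-11 + 2*(-25))*(4 - 25)/2 - 1034) - 16 = ((½)*(-11 - 50)*(-21) - 1034) - 16 = ((½)*(-61)*(-21) - 1034) - 16 = (1281/2 - 1034) - 16 = -787/2 - 16 = -819/2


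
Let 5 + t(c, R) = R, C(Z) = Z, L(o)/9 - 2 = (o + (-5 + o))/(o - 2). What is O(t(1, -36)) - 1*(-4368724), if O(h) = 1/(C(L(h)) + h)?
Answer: 899957101/206 ≈ 4.3687e+6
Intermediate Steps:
L(o) = 18 + 9*(-5 + 2*o)/(-2 + o) (L(o) = 18 + 9*((o + (-5 + o))/(o - 2)) = 18 + 9*((-5 + 2*o)/(-2 + o)) = 18 + 9*(-5 + 2*o)/(-2 + o))
t(c, R) = -5 + R
O(h) = 1/(h + 9*(-9 + 4*h)/(-2 + h)) (O(h) = 1/(9*(-9 + 4*h)/(-2 + h) + h) = 1/(h + 9*(-9 + 4*h)/(-2 + h)))
O(t(1, -36)) - 1*(-4368724) = (-2 + (-5 - 36))/(-81 + (-5 - 36)² + 34*(-5 - 36)) - 1*(-4368724) = (-2 - 41)/(-81 + (-41)² + 34*(-41)) + 4368724 = -43/(-81 + 1681 - 1394) + 4368724 = -43/206 + 4368724 = 899957101/206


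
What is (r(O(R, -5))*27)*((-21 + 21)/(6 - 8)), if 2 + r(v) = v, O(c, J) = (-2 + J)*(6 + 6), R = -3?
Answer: 0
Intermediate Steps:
O(c, J) = -24 + 12*J (O(c, J) = (-2 + J)*12 = -24 + 12*J)
r(v) = -2 + v
(r(O(R, -5))*27)*((-21 + 21)/(6 - 8)) = ((-2 + (-24 + 12*(-5)))*27)*((-21 + 21)/(6 - 8)) = ((-2 + (-24 - 60))*27)*(0/(-2)) = ((-2 - 84)*27)*(0*(-½)) = -86*27*0 = -2322*0 = 0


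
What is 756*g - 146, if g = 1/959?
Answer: -19894/137 ≈ -145.21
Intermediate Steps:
g = 1/959 ≈ 0.0010428
756*g - 146 = 756*(1/959) - 146 = 108/137 - 146 = -19894/137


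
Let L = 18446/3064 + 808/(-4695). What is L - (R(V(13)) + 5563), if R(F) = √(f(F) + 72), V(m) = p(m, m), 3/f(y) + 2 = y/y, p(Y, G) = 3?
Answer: -39971148491/7192740 - √69 ≈ -5565.5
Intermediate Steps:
f(y) = -3 (f(y) = 3/(-2 + y/y) = 3/(-2 + 1) = 3/(-1) = 3*(-1) = -3)
V(m) = 3
R(F) = √69 (R(F) = √(-3 + 72) = √69)
L = 42064129/7192740 (L = 18446*(1/3064) + 808*(-1/4695) = 9223/1532 - 808/4695 = 42064129/7192740 ≈ 5.8481)
L - (R(V(13)) + 5563) = 42064129/7192740 - (√69 + 5563) = 42064129/7192740 - (5563 + √69) = 42064129/7192740 + (-5563 - √69) = -39971148491/7192740 - √69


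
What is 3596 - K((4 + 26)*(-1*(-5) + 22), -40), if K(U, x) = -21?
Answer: 3617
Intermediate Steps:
3596 - K((4 + 26)*(-1*(-5) + 22), -40) = 3596 - 1*(-21) = 3596 + 21 = 3617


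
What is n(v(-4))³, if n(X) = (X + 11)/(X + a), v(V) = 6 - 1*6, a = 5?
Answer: 1331/125 ≈ 10.648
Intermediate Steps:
v(V) = 0 (v(V) = 6 - 6 = 0)
n(X) = (11 + X)/(5 + X) (n(X) = (X + 11)/(X + 5) = (11 + X)/(5 + X))
n(v(-4))³ = ((11 + 0)/(5 + 0))³ = (11/5)³ = 1331/125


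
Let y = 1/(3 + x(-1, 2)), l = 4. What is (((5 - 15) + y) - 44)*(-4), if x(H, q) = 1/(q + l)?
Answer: 4080/19 ≈ 214.74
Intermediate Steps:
x(H, q) = 1/(4 + q) (x(H, q) = 1/(q + 4) = 1/(4 + q))
y = 6/19 (y = 1/(3 + 1/(4 + 2)) = 1/(3 + 1/6) = 1/(3 + ⅙) = 1/(19/6) = 6/19 ≈ 0.31579)
(((5 - 15) + y) - 44)*(-4) = (((5 - 15) + 6/19) - 44)*(-4) = ((-10 + 6/19) - 44)*(-4) = (-184/19 - 44)*(-4) = -1020/19*(-4) = 4080/19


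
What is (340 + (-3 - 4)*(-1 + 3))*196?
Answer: 63896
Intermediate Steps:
(340 + (-3 - 4)*(-1 + 3))*196 = (340 - 7*2)*196 = (340 - 14)*196 = 326*196 = 63896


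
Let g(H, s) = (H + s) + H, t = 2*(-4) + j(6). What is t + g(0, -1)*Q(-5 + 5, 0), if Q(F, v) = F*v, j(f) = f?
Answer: -2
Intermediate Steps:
t = -2 (t = 2*(-4) + 6 = -8 + 6 = -2)
g(H, s) = s + 2*H
t + g(0, -1)*Q(-5 + 5, 0) = -2 + (-1 + 2*0)*((-5 + 5)*0) = -2 + (-1 + 0)*(0*0) = -2 - 1*0 = -2 + 0 = -2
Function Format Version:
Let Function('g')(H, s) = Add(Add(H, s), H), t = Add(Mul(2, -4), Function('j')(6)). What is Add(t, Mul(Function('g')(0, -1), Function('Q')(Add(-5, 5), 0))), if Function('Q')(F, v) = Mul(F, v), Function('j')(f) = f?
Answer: -2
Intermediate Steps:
t = -2 (t = Add(Mul(2, -4), 6) = Add(-8, 6) = -2)
Function('g')(H, s) = Add(s, Mul(2, H))
Add(t, Mul(Function('g')(0, -1), Function('Q')(Add(-5, 5), 0))) = Add(-2, Mul(Add(-1, Mul(2, 0)), Mul(Add(-5, 5), 0))) = Add(-2, Mul(Add(-1, 0), Mul(0, 0))) = Add(-2, Mul(-1, 0)) = Add(-2, 0) = -2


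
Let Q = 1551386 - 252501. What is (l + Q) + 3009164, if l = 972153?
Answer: 5280202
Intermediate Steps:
Q = 1298885
(l + Q) + 3009164 = (972153 + 1298885) + 3009164 = 2271038 + 3009164 = 5280202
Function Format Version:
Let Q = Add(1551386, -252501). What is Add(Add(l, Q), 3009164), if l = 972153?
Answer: 5280202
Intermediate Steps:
Q = 1298885
Add(Add(l, Q), 3009164) = Add(Add(972153, 1298885), 3009164) = Add(2271038, 3009164) = 5280202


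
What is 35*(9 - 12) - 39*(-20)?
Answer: 675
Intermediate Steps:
35*(9 - 12) - 39*(-20) = 35*(-3) + 780 = -105 + 780 = 675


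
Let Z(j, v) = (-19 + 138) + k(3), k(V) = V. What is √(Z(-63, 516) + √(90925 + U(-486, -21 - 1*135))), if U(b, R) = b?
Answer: √(122 + √90439) ≈ 20.560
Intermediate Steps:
Z(j, v) = 122 (Z(j, v) = (-19 + 138) + 3 = 119 + 3 = 122)
√(Z(-63, 516) + √(90925 + U(-486, -21 - 1*135))) = √(122 + √(90925 - 486)) = √(122 + √90439)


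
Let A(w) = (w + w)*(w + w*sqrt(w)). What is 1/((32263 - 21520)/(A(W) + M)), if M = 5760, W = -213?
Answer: 32166/3581 + 30246*I*sqrt(213)/3581 ≈ 8.9824 + 123.27*I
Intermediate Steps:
A(w) = 2*w*(w + w**(3/2)) (A(w) = (2*w)*(w + w**(3/2)) = 2*w*(w + w**(3/2)))
1/((32263 - 21520)/(A(W) + M)) = 1/((32263 - 21520)/((2*(-213)**2 + 2*(-213)**(5/2)) + 5760)) = 1/(10743/((2*45369 + 2*(45369*I*sqrt(213))) + 5760)) = 1/(10743/((90738 + 90738*I*sqrt(213)) + 5760)) = 1/(10743/(96498 + 90738*I*sqrt(213))) = 32166/3581 + 30246*I*sqrt(213)/3581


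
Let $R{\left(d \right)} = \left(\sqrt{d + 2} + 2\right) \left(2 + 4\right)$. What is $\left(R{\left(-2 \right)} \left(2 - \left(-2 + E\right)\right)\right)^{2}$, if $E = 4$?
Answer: $0$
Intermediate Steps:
$R{\left(d \right)} = 12 + 6 \sqrt{2 + d}$ ($R{\left(d \right)} = \left(\sqrt{2 + d} + 2\right) 6 = \left(2 + \sqrt{2 + d}\right) 6 = 12 + 6 \sqrt{2 + d}$)
$\left(R{\left(-2 \right)} \left(2 - \left(-2 + E\right)\right)\right)^{2} = \left(\left(12 + 6 \sqrt{2 - 2}\right) \left(2 + \left(2 - 4\right)\right)\right)^{2} = \left(\left(12 + 6 \sqrt{0}\right) \left(2 + \left(2 - 4\right)\right)\right)^{2} = \left(\left(12 + 6 \cdot 0\right) \left(2 - 2\right)\right)^{2} = \left(\left(12 + 0\right) 0\right)^{2} = \left(12 \cdot 0\right)^{2} = 0^{2} = 0$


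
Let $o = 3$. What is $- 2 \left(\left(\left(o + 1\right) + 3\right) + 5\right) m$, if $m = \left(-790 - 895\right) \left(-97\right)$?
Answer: $-3922680$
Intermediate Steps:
$m = 163445$ ($m = \left(-1685\right) \left(-97\right) = 163445$)
$- 2 \left(\left(\left(o + 1\right) + 3\right) + 5\right) m = - 2 \left(\left(\left(3 + 1\right) + 3\right) + 5\right) 163445 = - 2 \left(\left(4 + 3\right) + 5\right) 163445 = - 2 \left(7 + 5\right) 163445 = \left(-2\right) 12 \cdot 163445 = \left(-24\right) 163445 = -3922680$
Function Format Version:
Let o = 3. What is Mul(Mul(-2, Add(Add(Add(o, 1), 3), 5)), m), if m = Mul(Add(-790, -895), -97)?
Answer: -3922680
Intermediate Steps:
m = 163445 (m = Mul(-1685, -97) = 163445)
Mul(Mul(-2, Add(Add(Add(o, 1), 3), 5)), m) = Mul(Mul(-2, Add(Add(Add(3, 1), 3), 5)), 163445) = Mul(Mul(-2, Add(Add(4, 3), 5)), 163445) = Mul(Mul(-2, Add(7, 5)), 163445) = Mul(Mul(-2, 12), 163445) = Mul(-24, 163445) = -3922680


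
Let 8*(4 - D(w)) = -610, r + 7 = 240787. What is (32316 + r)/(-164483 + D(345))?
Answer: -1092384/657611 ≈ -1.6611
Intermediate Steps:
r = 240780 (r = -7 + 240787 = 240780)
D(w) = 321/4 (D(w) = 4 - ⅛*(-610) = 4 + 305/4 = 321/4)
(32316 + r)/(-164483 + D(345)) = (32316 + 240780)/(-164483 + 321/4) = 273096/(-657611/4) = 273096*(-4/657611) = -1092384/657611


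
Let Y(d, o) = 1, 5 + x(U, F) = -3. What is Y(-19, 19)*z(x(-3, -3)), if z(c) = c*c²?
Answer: -512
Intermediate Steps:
x(U, F) = -8 (x(U, F) = -5 - 3 = -8)
z(c) = c³
Y(-19, 19)*z(x(-3, -3)) = 1*(-8)³ = 1*(-512) = -512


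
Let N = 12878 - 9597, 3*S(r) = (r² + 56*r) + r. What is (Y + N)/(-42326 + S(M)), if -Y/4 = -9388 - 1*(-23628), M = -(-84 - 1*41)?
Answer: 161037/104228 ≈ 1.5450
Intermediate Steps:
M = 125 (M = -(-84 - 41) = -1*(-125) = 125)
S(r) = 19*r + r²/3 (S(r) = ((r² + 56*r) + r)/3 = (r² + 57*r)/3 = 19*r + r²/3)
N = 3281
Y = -56960 (Y = -4*(-9388 - 1*(-23628)) = -4*(-9388 + 23628) = -4*14240 = -56960)
(Y + N)/(-42326 + S(M)) = (-56960 + 3281)/(-42326 + (⅓)*125*(57 + 125)) = -53679/(-42326 + (⅓)*125*182) = -53679/(-42326 + 22750/3) = -53679/(-104228/3) = -53679*(-3/104228) = 161037/104228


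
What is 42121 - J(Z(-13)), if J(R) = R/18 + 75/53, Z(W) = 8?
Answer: 20090830/477 ≈ 42119.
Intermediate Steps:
J(R) = 75/53 + R/18 (J(R) = R*(1/18) + 75*(1/53) = R/18 + 75/53 = 75/53 + R/18)
42121 - J(Z(-13)) = 42121 - (75/53 + (1/18)*8) = 42121 - (75/53 + 4/9) = 42121 - 1*887/477 = 42121 - 887/477 = 20090830/477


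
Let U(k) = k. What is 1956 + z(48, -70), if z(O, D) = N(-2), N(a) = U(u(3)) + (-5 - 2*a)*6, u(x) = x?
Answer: 1953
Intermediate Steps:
N(a) = -27 - 12*a (N(a) = 3 + (-5 - 2*a)*6 = 3 + (-30 - 12*a) = -27 - 12*a)
z(O, D) = -3 (z(O, D) = -27 - 12*(-2) = -27 + 24 = -3)
1956 + z(48, -70) = 1956 - 3 = 1953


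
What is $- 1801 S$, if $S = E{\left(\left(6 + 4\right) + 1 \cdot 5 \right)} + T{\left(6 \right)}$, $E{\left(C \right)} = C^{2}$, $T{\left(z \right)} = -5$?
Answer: $-396220$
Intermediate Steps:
$S = 220$ ($S = \left(\left(6 + 4\right) + 1 \cdot 5\right)^{2} - 5 = \left(10 + 5\right)^{2} - 5 = 15^{2} - 5 = 225 - 5 = 220$)
$- 1801 S = \left(-1801\right) 220 = -396220$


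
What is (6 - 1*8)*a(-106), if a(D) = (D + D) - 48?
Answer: 520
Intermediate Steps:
a(D) = -48 + 2*D (a(D) = 2*D - 48 = -48 + 2*D)
(6 - 1*8)*a(-106) = (6 - 1*8)*(-48 + 2*(-106)) = (6 - 8)*(-48 - 212) = -2*(-260) = 520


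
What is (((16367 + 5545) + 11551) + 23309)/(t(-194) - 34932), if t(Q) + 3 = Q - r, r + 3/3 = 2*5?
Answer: -28386/17569 ≈ -1.6157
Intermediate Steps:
r = 9 (r = -1 + 2*5 = -1 + 10 = 9)
t(Q) = -12 + Q (t(Q) = -3 + (Q - 1*9) = -3 + (Q - 9) = -3 + (-9 + Q) = -12 + Q)
(((16367 + 5545) + 11551) + 23309)/(t(-194) - 34932) = (((16367 + 5545) + 11551) + 23309)/((-12 - 194) - 34932) = ((21912 + 11551) + 23309)/(-206 - 34932) = (33463 + 23309)/(-35138) = 56772*(-1/35138) = -28386/17569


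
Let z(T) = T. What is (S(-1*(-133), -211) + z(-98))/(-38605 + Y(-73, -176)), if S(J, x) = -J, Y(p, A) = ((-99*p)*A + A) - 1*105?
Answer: 77/436946 ≈ 0.00017622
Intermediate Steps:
Y(p, A) = -105 + A - 99*A*p (Y(p, A) = (-99*A*p + A) - 105 = (A - 99*A*p) - 105 = -105 + A - 99*A*p)
(S(-1*(-133), -211) + z(-98))/(-38605 + Y(-73, -176)) = (-(-1)*(-133) - 98)/(-38605 + (-105 - 176 - 99*(-176)*(-73))) = (-1*133 - 98)/(-38605 + (-105 - 176 - 1271952)) = (-133 - 98)/(-38605 - 1272233) = -231/(-1310838) = -231*(-1/1310838) = 77/436946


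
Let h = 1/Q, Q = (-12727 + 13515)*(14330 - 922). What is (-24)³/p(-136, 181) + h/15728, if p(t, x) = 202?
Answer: -1148596394655643/16783598938112 ≈ -68.436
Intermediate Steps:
Q = 10565504 (Q = 788*13408 = 10565504)
h = 1/10565504 ≈ 9.4648e-8
(-24)³/p(-136, 181) + h/15728 = (-24)³/202 + (1/10565504)/15728 = -13824*1/202 + (1/10565504)*(1/15728) = -6912/101 + 1/166174246912 = -1148596394655643/16783598938112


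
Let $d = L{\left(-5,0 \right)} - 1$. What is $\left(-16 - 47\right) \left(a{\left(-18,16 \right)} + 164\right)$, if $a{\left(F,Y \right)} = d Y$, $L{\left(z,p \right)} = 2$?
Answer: $-11340$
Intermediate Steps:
$d = 1$ ($d = 2 - 1 = 1$)
$a{\left(F,Y \right)} = Y$ ($a{\left(F,Y \right)} = 1 Y = Y$)
$\left(-16 - 47\right) \left(a{\left(-18,16 \right)} + 164\right) = \left(-16 - 47\right) \left(16 + 164\right) = \left(-16 + \left(-224 + 177\right)\right) 180 = \left(-16 - 47\right) 180 = \left(-63\right) 180 = -11340$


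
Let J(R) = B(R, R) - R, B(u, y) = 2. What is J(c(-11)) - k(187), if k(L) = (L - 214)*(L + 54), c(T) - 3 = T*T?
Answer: 6385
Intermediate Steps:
c(T) = 3 + T**2 (c(T) = 3 + T*T = 3 + T**2)
k(L) = (-214 + L)*(54 + L)
J(R) = 2 - R
J(c(-11)) - k(187) = (2 - (3 + (-11)**2)) - (-11556 + 187**2 - 160*187) = (2 - (3 + 121)) - (-11556 + 34969 - 29920) = (2 - 1*124) - 1*(-6507) = (2 - 124) + 6507 = -122 + 6507 = 6385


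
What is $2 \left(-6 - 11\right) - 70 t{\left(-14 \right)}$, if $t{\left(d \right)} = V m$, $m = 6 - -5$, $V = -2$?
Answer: $1506$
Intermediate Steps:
$m = 11$ ($m = 6 + 5 = 11$)
$t{\left(d \right)} = -22$ ($t{\left(d \right)} = \left(-2\right) 11 = -22$)
$2 \left(-6 - 11\right) - 70 t{\left(-14 \right)} = 2 \left(-6 - 11\right) - -1540 = 2 \left(-17\right) + 1540 = -34 + 1540 = 1506$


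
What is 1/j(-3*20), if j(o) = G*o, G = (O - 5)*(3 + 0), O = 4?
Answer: 1/180 ≈ 0.0055556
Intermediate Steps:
G = -3 (G = (4 - 5)*(3 + 0) = -1*3 = -3)
j(o) = -3*o
1/j(-3*20) = 1/(-(-9)*20) = 1/(-3*(-60)) = 1/180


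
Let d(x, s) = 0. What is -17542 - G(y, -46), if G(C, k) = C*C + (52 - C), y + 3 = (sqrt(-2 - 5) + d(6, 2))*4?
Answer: -17494 + 28*I*sqrt(7) ≈ -17494.0 + 74.081*I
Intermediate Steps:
y = -3 + 4*I*sqrt(7) (y = -3 + (sqrt(-2 - 5) + 0)*4 = -3 + (sqrt(-7) + 0)*4 = -3 + (I*sqrt(7) + 0)*4 = -3 + (I*sqrt(7))*4 = -3 + 4*I*sqrt(7) ≈ -3.0 + 10.583*I)
G(C, k) = 52 + C**2 - C (G(C, k) = C**2 + (52 - C) = 52 + C**2 - C)
-17542 - G(y, -46) = -17542 - (52 + (-3 + 4*I*sqrt(7))**2 - (-3 + 4*I*sqrt(7))) = -17542 - (52 + (-3 + 4*I*sqrt(7))**2 + (3 - 4*I*sqrt(7))) = -17542 - (55 + (-3 + 4*I*sqrt(7))**2 - 4*I*sqrt(7)) = -17542 + (-55 - (-3 + 4*I*sqrt(7))**2 + 4*I*sqrt(7)) = -17597 - (-3 + 4*I*sqrt(7))**2 + 4*I*sqrt(7)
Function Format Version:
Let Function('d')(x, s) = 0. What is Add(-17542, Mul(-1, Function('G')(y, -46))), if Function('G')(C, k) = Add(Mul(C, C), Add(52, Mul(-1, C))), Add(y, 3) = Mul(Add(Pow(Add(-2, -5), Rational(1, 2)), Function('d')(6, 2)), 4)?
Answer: Add(-17494, Mul(28, I, Pow(7, Rational(1, 2)))) ≈ Add(-17494., Mul(74.081, I))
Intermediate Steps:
y = Add(-3, Mul(4, I, Pow(7, Rational(1, 2)))) (y = Add(-3, Mul(Add(Pow(Add(-2, -5), Rational(1, 2)), 0), 4)) = Add(-3, Mul(Add(Pow(-7, Rational(1, 2)), 0), 4)) = Add(-3, Mul(Add(Mul(I, Pow(7, Rational(1, 2))), 0), 4)) = Add(-3, Mul(Mul(I, Pow(7, Rational(1, 2))), 4)) = Add(-3, Mul(4, I, Pow(7, Rational(1, 2)))) ≈ Add(-3.0000, Mul(10.583, I)))
Function('G')(C, k) = Add(52, Pow(C, 2), Mul(-1, C)) (Function('G')(C, k) = Add(Pow(C, 2), Add(52, Mul(-1, C))) = Add(52, Pow(C, 2), Mul(-1, C)))
Add(-17542, Mul(-1, Function('G')(y, -46))) = Add(-17542, Mul(-1, Add(52, Pow(Add(-3, Mul(4, I, Pow(7, Rational(1, 2)))), 2), Mul(-1, Add(-3, Mul(4, I, Pow(7, Rational(1, 2)))))))) = Add(-17542, Mul(-1, Add(52, Pow(Add(-3, Mul(4, I, Pow(7, Rational(1, 2)))), 2), Add(3, Mul(-4, I, Pow(7, Rational(1, 2))))))) = Add(-17542, Mul(-1, Add(55, Pow(Add(-3, Mul(4, I, Pow(7, Rational(1, 2)))), 2), Mul(-4, I, Pow(7, Rational(1, 2)))))) = Add(-17542, Add(-55, Mul(-1, Pow(Add(-3, Mul(4, I, Pow(7, Rational(1, 2)))), 2)), Mul(4, I, Pow(7, Rational(1, 2))))) = Add(-17597, Mul(-1, Pow(Add(-3, Mul(4, I, Pow(7, Rational(1, 2)))), 2)), Mul(4, I, Pow(7, Rational(1, 2))))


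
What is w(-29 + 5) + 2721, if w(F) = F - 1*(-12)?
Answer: 2709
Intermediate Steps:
w(F) = 12 + F (w(F) = F + 12 = 12 + F)
w(-29 + 5) + 2721 = (12 + (-29 + 5)) + 2721 = (12 - 24) + 2721 = -12 + 2721 = 2709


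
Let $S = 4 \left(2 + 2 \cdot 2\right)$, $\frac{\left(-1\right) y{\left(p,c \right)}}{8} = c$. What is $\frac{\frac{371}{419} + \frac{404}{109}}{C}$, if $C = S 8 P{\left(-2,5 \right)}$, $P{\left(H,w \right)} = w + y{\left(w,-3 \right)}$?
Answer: $\frac{69905}{84765376} \approx 0.00082469$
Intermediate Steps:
$y{\left(p,c \right)} = - 8 c$
$P{\left(H,w \right)} = 24 + w$ ($P{\left(H,w \right)} = w - -24 = w + 24 = 24 + w$)
$S = 24$ ($S = 4 \left(2 + 4\right) = 4 \cdot 6 = 24$)
$C = 5568$ ($C = 24 \cdot 8 \left(24 + 5\right) = 192 \cdot 29 = 5568$)
$\frac{\frac{371}{419} + \frac{404}{109}}{C} = \frac{\frac{371}{419} + \frac{404}{109}}{5568} = \left(371 \cdot \frac{1}{419} + 404 \cdot \frac{1}{109}\right) \frac{1}{5568} = \left(\frac{371}{419} + \frac{404}{109}\right) \frac{1}{5568} = \frac{209715}{45671} \cdot \frac{1}{5568} = \frac{69905}{84765376}$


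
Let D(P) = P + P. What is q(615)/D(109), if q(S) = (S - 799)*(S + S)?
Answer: -113160/109 ≈ -1038.2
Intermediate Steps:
D(P) = 2*P
q(S) = 2*S*(-799 + S) (q(S) = (-799 + S)*(2*S) = 2*S*(-799 + S))
q(615)/D(109) = (2*615*(-799 + 615))/((2*109)) = (2*615*(-184))/218 = -226320*1/218 = -113160/109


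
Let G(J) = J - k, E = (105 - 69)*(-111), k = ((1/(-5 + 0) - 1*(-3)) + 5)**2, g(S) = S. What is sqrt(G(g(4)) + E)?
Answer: I*sqrt(101321)/5 ≈ 63.662*I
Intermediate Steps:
k = 1521/25 (k = ((1/(-5) + 3) + 5)**2 = ((-1/5 + 3) + 5)**2 = (14/5 + 5)**2 = (39/5)**2 = 1521/25 ≈ 60.840)
E = -3996 (E = 36*(-111) = -3996)
G(J) = -1521/25 + J (G(J) = J - 1*1521/25 = J - 1521/25 = -1521/25 + J)
sqrt(G(g(4)) + E) = sqrt((-1521/25 + 4) - 3996) = sqrt(-1421/25 - 3996) = sqrt(-101321/25) = I*sqrt(101321)/5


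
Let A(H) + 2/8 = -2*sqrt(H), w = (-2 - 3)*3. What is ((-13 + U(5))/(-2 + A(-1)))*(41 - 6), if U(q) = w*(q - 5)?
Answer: 3276/29 - 2912*I/29 ≈ 112.97 - 100.41*I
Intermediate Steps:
w = -15 (w = -5*3 = -15)
U(q) = 75 - 15*q (U(q) = -15*(q - 5) = -15*(-5 + q) = 75 - 15*q)
A(H) = -1/4 - 2*sqrt(H)
((-13 + U(5))/(-2 + A(-1)))*(41 - 6) = ((-13 + (75 - 15*5))/(-2 + (-1/4 - 2*I)))*(41 - 6) = ((-13 + (75 - 75))/(-2 + (-1/4 - 2*I)))*35 = ((-13 + 0)/(-9/4 - 2*I))*35 = -208*(-9/4 + 2*I)/145*35 = -1456*(-9/4 + 2*I)/29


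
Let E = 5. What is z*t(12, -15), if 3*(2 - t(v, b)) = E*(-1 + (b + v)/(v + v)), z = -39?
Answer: -1209/8 ≈ -151.13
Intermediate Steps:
t(v, b) = 11/3 - 5*(b + v)/(6*v) (t(v, b) = 2 - 5*(-1 + (b + v)/(v + v))/3 = 2 - 5*(-1 + (b + v)/((2*v)))/3 = 2 - 5*(-1 + (b + v)*(1/(2*v)))/3 = 2 - 5*(-1 + (b + v)/(2*v))/3 = 2 - (-5 + 5*(b + v)/(2*v))/3 = 2 + (5/3 - 5*(b + v)/(6*v)) = 11/3 - 5*(b + v)/(6*v))
z*t(12, -15) = -13*(-5*(-15) + 17*12)/(2*12) = -13*(75 + 204)/(2*12) = -13*279/(2*12) = -39*31/8 = -1209/8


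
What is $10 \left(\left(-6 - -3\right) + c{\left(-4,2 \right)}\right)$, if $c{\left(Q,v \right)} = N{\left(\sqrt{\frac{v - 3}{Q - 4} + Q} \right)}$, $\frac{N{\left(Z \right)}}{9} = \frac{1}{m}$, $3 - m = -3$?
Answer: $-15$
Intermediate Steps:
$m = 6$ ($m = 3 - -3 = 3 + 3 = 6$)
$N{\left(Z \right)} = \frac{3}{2}$ ($N{\left(Z \right)} = \frac{9}{6} = 9 \cdot \frac{1}{6} = \frac{3}{2}$)
$c{\left(Q,v \right)} = \frac{3}{2}$
$10 \left(\left(-6 - -3\right) + c{\left(-4,2 \right)}\right) = 10 \left(\left(-6 - -3\right) + \frac{3}{2}\right) = 10 \left(\left(-6 + 3\right) + \frac{3}{2}\right) = 10 \left(-3 + \frac{3}{2}\right) = 10 \left(- \frac{3}{2}\right) = -15$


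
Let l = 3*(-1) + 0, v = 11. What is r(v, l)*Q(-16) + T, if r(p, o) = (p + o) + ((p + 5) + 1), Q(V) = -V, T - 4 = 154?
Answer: 558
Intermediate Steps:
T = 158 (T = 4 + 154 = 158)
l = -3 (l = -3 + 0 = -3)
r(p, o) = 6 + o + 2*p (r(p, o) = (o + p) + ((5 + p) + 1) = (o + p) + (6 + p) = 6 + o + 2*p)
r(v, l)*Q(-16) + T = (6 - 3 + 2*11)*(-1*(-16)) + 158 = (6 - 3 + 22)*16 + 158 = 25*16 + 158 = 400 + 158 = 558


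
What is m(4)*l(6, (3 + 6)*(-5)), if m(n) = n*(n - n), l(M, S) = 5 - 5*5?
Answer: 0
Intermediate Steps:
l(M, S) = -20 (l(M, S) = 5 - 25 = -20)
m(n) = 0 (m(n) = n*0 = 0)
m(4)*l(6, (3 + 6)*(-5)) = 0*(-20) = 0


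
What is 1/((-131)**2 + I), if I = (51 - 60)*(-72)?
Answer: 1/17809 ≈ 5.6151e-5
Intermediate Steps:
I = 648 (I = -9*(-72) = 648)
1/((-131)**2 + I) = 1/((-131)**2 + 648) = 1/(17161 + 648) = 1/17809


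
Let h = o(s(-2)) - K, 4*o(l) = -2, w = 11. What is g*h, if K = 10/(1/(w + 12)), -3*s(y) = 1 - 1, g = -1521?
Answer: 701181/2 ≈ 3.5059e+5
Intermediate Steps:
s(y) = 0 (s(y) = -(1 - 1)/3 = -⅓*0 = 0)
K = 230 (K = 10/(1/(11 + 12)) = 10/(1/23) = 10*23 = 230)
o(l) = -½ (o(l) = (¼)*(-2) = -½)
h = -461/2 (h = -½ - 1*230 = -½ - 230 = -461/2 ≈ -230.50)
g*h = -1521*(-461/2) = 701181/2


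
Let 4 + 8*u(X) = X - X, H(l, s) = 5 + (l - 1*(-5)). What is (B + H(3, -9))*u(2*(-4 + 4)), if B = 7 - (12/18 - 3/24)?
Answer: -467/48 ≈ -9.7292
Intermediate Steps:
H(l, s) = 10 + l (H(l, s) = 5 + (l + 5) = 5 + (5 + l) = 10 + l)
B = 155/24 (B = 7 - (12*(1/18) - 3*1/24) = 7 - (⅔ - ⅛) = 7 - 1*13/24 = 7 - 13/24 = 155/24 ≈ 6.4583)
u(X) = -½ (u(X) = -½ + (X - X)/8 = -½ + (⅛)*0 = -½ + 0 = -½)
(B + H(3, -9))*u(2*(-4 + 4)) = (155/24 + (10 + 3))*(-½) = (155/24 + 13)*(-½) = (467/24)*(-½) = -467/48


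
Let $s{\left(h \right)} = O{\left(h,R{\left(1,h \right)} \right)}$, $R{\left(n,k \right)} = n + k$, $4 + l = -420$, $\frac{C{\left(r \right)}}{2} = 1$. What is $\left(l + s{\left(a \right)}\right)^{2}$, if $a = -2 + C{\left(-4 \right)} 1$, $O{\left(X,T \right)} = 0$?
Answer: $179776$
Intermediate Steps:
$C{\left(r \right)} = 2$ ($C{\left(r \right)} = 2 \cdot 1 = 2$)
$l = -424$ ($l = -4 - 420 = -424$)
$R{\left(n,k \right)} = k + n$
$a = 0$ ($a = -2 + 2 \cdot 1 = -2 + 2 = 0$)
$s{\left(h \right)} = 0$
$\left(l + s{\left(a \right)}\right)^{2} = \left(-424 + 0\right)^{2} = \left(-424\right)^{2} = 179776$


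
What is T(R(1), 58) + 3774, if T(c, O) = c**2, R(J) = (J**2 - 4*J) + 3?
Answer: 3774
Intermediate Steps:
R(J) = 3 + J**2 - 4*J
T(R(1), 58) + 3774 = (3 + 1**2 - 4*1)**2 + 3774 = (3 + 1 - 4)**2 + 3774 = 0**2 + 3774 = 0 + 3774 = 3774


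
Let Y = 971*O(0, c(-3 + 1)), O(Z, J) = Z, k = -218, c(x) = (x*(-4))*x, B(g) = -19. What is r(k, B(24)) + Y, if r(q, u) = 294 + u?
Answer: 275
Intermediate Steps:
c(x) = -4*x**2 (c(x) = (-4*x)*x = -4*x**2)
Y = 0 (Y = 971*0 = 0)
r(k, B(24)) + Y = (294 - 19) + 0 = 275 + 0 = 275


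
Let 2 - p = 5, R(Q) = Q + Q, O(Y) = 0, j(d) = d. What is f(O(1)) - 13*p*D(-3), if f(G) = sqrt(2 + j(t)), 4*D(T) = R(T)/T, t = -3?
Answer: 39/2 + I ≈ 19.5 + 1.0*I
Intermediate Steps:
R(Q) = 2*Q
D(T) = 1/2 (D(T) = ((2*T)/T)/4 = (1/4)*2 = 1/2)
f(G) = I (f(G) = sqrt(2 - 3) = sqrt(-1) = I)
p = -3 (p = 2 - 1*5 = 2 - 5 = -3)
f(O(1)) - 13*p*D(-3) = I - (-39)/2 = I - 13*(-3/2) = I + 39/2 = 39/2 + I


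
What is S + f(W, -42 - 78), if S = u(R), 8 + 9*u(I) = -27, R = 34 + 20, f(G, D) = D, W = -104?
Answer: -1115/9 ≈ -123.89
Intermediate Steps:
R = 54
u(I) = -35/9 (u(I) = -8/9 + (⅑)*(-27) = -8/9 - 3 = -35/9)
S = -35/9 ≈ -3.8889
S + f(W, -42 - 78) = -35/9 + (-42 - 78) = -35/9 - 120 = -1115/9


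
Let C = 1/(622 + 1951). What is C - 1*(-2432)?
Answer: 6257537/2573 ≈ 2432.0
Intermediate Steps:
C = 1/2573 ≈ 0.00038865
C - 1*(-2432) = 1/2573 - 1*(-2432) = 1/2573 + 2432 = 6257537/2573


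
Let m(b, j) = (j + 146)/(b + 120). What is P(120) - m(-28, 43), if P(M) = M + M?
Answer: 21891/92 ≈ 237.95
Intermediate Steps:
P(M) = 2*M
m(b, j) = (146 + j)/(120 + b)
P(120) - m(-28, 43) = 2*120 - (146 + 43)/(120 - 28) = 240 - 189/92 = 21891/92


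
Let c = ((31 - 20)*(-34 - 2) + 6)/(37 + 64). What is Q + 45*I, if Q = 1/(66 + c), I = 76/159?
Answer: 7159993/332628 ≈ 21.526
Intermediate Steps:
I = 76/159 (I = 76*(1/159) = 76/159 ≈ 0.47799)
c = -390/101 (c = (11*(-36) + 6)/101 = (-396 + 6)*(1/101) = -390*1/101 = -390/101 ≈ -3.8614)
Q = 101/6276 (Q = 1/(66 - 390/101) = 1/(6276/101) = 101/6276 ≈ 0.016093)
Q + 45*I = 101/6276 + 45*(76/159) = 101/6276 + 1140/53 = 7159993/332628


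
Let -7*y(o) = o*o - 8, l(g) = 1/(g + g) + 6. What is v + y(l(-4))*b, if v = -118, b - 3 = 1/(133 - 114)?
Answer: -551421/4256 ≈ -129.56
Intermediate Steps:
b = 58/19 (b = 3 + 1/(133 - 114) = 3 + 1/19 = 58/19 ≈ 3.0526)
l(g) = 6 + 1/(2*g) (l(g) = 1/(2*g) + 6 = 6 + 1/(2*g))
y(o) = 8/7 - o²/7 (y(o) = -(o*o - 8)/7 = -(o² - 8)/7 = -(-8 + o²)/7 = 8/7 - o²/7)
v + y(l(-4))*b = -118 + (8/7 - (6 + (½)/(-4))²/7)*(58/19) = -118 + (8/7 - (6 + (½)*(-¼))²/7)*(58/19) = -118 + (8/7 - (6 - ⅛)²/7)*(58/19) = -118 + (8/7 - (47/8)²/7)*(58/19) = -118 + (8/7 - ⅐*2209/64)*(58/19) = -118 + (8/7 - 2209/448)*(58/19) = -118 - 1697/448*58/19 = -118 - 49213/4256 = -551421/4256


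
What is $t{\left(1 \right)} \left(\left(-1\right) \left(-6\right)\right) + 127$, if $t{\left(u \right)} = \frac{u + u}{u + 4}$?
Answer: $\frac{647}{5} \approx 129.4$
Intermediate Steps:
$t{\left(u \right)} = \frac{2 u}{4 + u}$
$t{\left(1 \right)} \left(\left(-1\right) \left(-6\right)\right) + 127 = 2 \cdot 1 \frac{1}{4 + 1} \left(\left(-1\right) \left(-6\right)\right) + 127 = 2 \cdot 1 \cdot \frac{1}{5} \cdot 6 + 127 = \frac{2}{5} \cdot 6 + 127 = \frac{12}{5} + 127 = \frac{647}{5}$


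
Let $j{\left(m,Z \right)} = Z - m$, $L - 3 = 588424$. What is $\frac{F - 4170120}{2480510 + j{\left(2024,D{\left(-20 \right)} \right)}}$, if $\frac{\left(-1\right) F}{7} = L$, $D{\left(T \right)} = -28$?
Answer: $- \frac{8289109}{2478458} \approx -3.3445$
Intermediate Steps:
$L = 588427$ ($L = 3 + 588424 = 588427$)
$F = -4118989$ ($F = \left(-7\right) 588427 = -4118989$)
$\frac{F - 4170120}{2480510 + j{\left(2024,D{\left(-20 \right)} \right)}} = \frac{-4118989 - 4170120}{2480510 - 2052} = - \frac{8289109}{2480510 - 2052} = - \frac{8289109}{2478458}$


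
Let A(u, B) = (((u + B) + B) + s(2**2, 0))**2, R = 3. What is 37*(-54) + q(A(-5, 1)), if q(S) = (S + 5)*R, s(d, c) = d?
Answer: -1980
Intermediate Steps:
A(u, B) = (4 + u + 2*B)**2 (A(u, B) = (((u + B) + B) + 2**2)**2 = (((B + u) + B) + 4)**2 = ((u + 2*B) + 4)**2 = (4 + u + 2*B)**2)
q(S) = 15 + 3*S (q(S) = (S + 5)*3 = (5 + S)*3 = 15 + 3*S)
37*(-54) + q(A(-5, 1)) = 37*(-54) + (15 + 3*(4 - 5 + 2*1)**2) = -1998 + (15 + 3*(4 - 5 + 2)**2) = -1998 + (15 + 3*1**2) = -1998 + (15 + 3*1) = -1998 + (15 + 3) = -1998 + 18 = -1980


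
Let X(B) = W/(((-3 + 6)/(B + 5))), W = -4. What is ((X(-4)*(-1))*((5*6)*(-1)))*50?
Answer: -2000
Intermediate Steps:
X(B) = -20/3 - 4*B/3 (X(B) = -4*(B + 5)/(-3 + 6) = -(20/3 + 4*B/3) = -4*(5/3 + B/3) = -20/3 - 4*B/3)
((X(-4)*(-1))*((5*6)*(-1)))*50 = (((-20/3 - 4/3*(-4))*(-1))*((5*6)*(-1)))*50 = (((-20/3 + 16/3)*(-1))*(30*(-1)))*50 = (-4/3*(-1)*(-30))*50 = ((4/3)*(-30))*50 = -40*50 = -2000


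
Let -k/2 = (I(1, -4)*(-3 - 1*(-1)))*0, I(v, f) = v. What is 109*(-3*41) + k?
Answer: -13407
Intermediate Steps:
k = 0 (k = -2*1*(-3 - 1*(-1))*0 = -2*1*(-3 + 1)*0 = -2*1*(-2)*0 = -(-4)*0 = -2*0 = 0)
109*(-3*41) + k = 109*(-3*41) + 0 = 109*(-123) + 0 = -13407 + 0 = -13407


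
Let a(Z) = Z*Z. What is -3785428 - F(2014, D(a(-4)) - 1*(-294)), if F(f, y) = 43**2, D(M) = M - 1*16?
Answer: -3787277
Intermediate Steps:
a(Z) = Z**2
D(M) = -16 + M (D(M) = M - 16 = -16 + M)
F(f, y) = 1849
-3785428 - F(2014, D(a(-4)) - 1*(-294)) = -3785428 - 1*1849 = -3785428 - 1849 = -3787277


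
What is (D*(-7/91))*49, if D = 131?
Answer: -6419/13 ≈ -493.77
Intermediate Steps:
(D*(-7/91))*49 = (131*(-7/91))*49 = (131*(-7*1/91))*49 = (131*(-1/13))*49 = -131/13*49 = -6419/13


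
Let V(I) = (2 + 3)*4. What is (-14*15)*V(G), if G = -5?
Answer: -4200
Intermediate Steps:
V(I) = 20 (V(I) = 5*4 = 20)
(-14*15)*V(G) = -14*15*20 = -210*20 = -4200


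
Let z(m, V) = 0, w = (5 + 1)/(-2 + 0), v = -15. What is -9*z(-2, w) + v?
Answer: -15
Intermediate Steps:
w = -3 (w = 6/(-2) = 6*(-½) = -3)
-9*z(-2, w) + v = -9*0 - 15 = 0 - 15 = -15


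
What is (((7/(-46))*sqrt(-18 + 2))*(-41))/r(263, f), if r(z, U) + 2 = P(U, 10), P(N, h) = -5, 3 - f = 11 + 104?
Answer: -82*I/23 ≈ -3.5652*I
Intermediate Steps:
f = -112 (f = 3 - (11 + 104) = 3 - 1*115 = 3 - 115 = -112)
r(z, U) = -7 (r(z, U) = -2 - 5 = -7)
(((7/(-46))*sqrt(-18 + 2))*(-41))/r(263, f) = (((7/(-46))*sqrt(-18 + 2))*(-41))/(-7) = (((7*(-1/46))*sqrt(-16))*(-41))*(-1/7) = (-14*I/23*(-41))*(-1/7) = (574*I/23)*(-1/7) = -82*I/23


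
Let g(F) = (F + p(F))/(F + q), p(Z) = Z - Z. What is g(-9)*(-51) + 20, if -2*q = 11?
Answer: -338/29 ≈ -11.655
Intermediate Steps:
q = -11/2 (q = -½*11 = -11/2 ≈ -5.5000)
p(Z) = 0
g(F) = F/(-11/2 + F) (g(F) = (F + 0)/(F - 11/2) = F/(-11/2 + F))
g(-9)*(-51) + 20 = (2*(-9)/(-11 + 2*(-9)))*(-51) + 20 = (2*(-9)/(-11 - 18))*(-51) + 20 = (2*(-9)/(-29))*(-51) + 20 = (2*(-9)*(-1/29))*(-51) + 20 = (18/29)*(-51) + 20 = -918/29 + 20 = -338/29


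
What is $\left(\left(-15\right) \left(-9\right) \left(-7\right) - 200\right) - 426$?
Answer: $-1571$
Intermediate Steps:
$\left(\left(-15\right) \left(-9\right) \left(-7\right) - 200\right) - 426 = \left(135 \left(-7\right) - 200\right) - 426 = \left(-945 - 200\right) - 426 = -1145 - 426 = -1571$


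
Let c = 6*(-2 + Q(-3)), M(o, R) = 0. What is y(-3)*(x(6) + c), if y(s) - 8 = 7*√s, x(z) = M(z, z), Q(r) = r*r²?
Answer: -1392 - 1218*I*√3 ≈ -1392.0 - 2109.6*I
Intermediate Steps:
Q(r) = r³
x(z) = 0
y(s) = 8 + 7*√s
c = -174 (c = 6*(-2 + (-3)³) = 6*(-2 - 27) = 6*(-29) = -174)
y(-3)*(x(6) + c) = (8 + 7*√(-3))*(0 - 174) = (8 + 7*(I*√3))*(-174) = (8 + 7*I*√3)*(-174) = -1392 - 1218*I*√3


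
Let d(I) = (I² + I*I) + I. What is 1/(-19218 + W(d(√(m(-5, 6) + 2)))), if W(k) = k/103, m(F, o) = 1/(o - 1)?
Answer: -5097082720/97955517973449 - 515*√55/97955517973449 ≈ -5.2035e-5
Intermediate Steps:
m(F, o) = 1/(-1 + o)
d(I) = I + 2*I² (d(I) = (I² + I²) + I = 2*I² + I = I + 2*I²)
W(k) = k/103 (W(k) = k*(1/103) = k/103)
1/(-19218 + W(d(√(m(-5, 6) + 2)))) = 1/(-19218 + (√(1/(-1 + 6) + 2)*(1 + 2*√(1/(-1 + 6) + 2)))/103) = 1/(-19218 + (√(1/5 + 2)*(1 + 2*√(1/5 + 2)))/103) = 1/(-19218 + (√(⅕ + 2)*(1 + 2*√(⅕ + 2)))/103) = 1/(-19218 + (√(11/5)*(1 + 2*√(11/5)))/103) = 1/(-19218 + ((√55/5)*(1 + 2*(√55/5)))/103) = 1/(-19218 + ((√55/5)*(1 + 2*√55/5))/103) = 1/(-19218 + (√55*(1 + 2*√55/5)/5)/103) = 1/(-19218 + √55*(1 + 2*√55/5)/515)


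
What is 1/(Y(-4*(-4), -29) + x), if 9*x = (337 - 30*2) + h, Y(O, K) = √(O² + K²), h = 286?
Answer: 5067/228112 - 81*√1097/228112 ≈ 0.010452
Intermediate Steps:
Y(O, K) = √(K² + O²)
x = 563/9 (x = ((337 - 30*2) + 286)/9 = ((337 - 60) + 286)/9 = (277 + 286)/9 = (⅑)*563 = 563/9 ≈ 62.556)
1/(Y(-4*(-4), -29) + x) = 1/(√((-29)² + (-4*(-4))²) + 563/9) = 1/(√(841 + 16²) + 563/9) = 1/(√(841 + 256) + 563/9) = 1/(√1097 + 563/9) = 1/(563/9 + √1097)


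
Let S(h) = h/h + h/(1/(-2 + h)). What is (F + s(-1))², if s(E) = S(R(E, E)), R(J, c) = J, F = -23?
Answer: 361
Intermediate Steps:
S(h) = 1 + h*(-2 + h)
s(E) = 1 + E² - 2*E
(F + s(-1))² = (-23 + (1 + (-1)² - 2*(-1)))² = (-23 + (1 + 1 + 2))² = (-23 + 4)² = (-19)² = 361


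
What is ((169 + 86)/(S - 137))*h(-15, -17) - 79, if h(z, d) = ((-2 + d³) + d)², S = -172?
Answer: -2067601177/103 ≈ -2.0074e+7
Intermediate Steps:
h(z, d) = (-2 + d + d³)²
((169 + 86)/(S - 137))*h(-15, -17) - 79 = ((169 + 86)/(-172 - 137))*(-2 - 17 + (-17)³)² - 79 = (255/(-309))*(-2 - 17 - 4913)² - 79 = (255*(-1/309))*(-4932)² - 79 = -85/103*24324624 - 79 = -2067593040/103 - 79 = -2067601177/103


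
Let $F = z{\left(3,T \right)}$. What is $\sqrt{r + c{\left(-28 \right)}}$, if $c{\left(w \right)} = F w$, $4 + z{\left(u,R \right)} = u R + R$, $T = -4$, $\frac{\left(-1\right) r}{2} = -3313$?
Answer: $\sqrt{7186} \approx 84.77$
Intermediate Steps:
$r = 6626$ ($r = \left(-2\right) \left(-3313\right) = 6626$)
$z{\left(u,R \right)} = -4 + R + R u$ ($z{\left(u,R \right)} = -4 + \left(u R + R\right) = -4 + \left(R u + R\right) = -4 + \left(R + R u\right) = -4 + R + R u$)
$F = -20$ ($F = -4 - 4 - 12 = -20$)
$c{\left(w \right)} = - 20 w$
$\sqrt{r + c{\left(-28 \right)}} = \sqrt{6626 - -560} = \sqrt{6626 + 560} = \sqrt{7186}$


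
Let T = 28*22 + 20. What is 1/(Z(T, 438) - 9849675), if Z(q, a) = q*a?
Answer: -1/9571107 ≈ -1.0448e-7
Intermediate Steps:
T = 636 (T = 616 + 20 = 636)
Z(q, a) = a*q
1/(Z(T, 438) - 9849675) = 1/(438*636 - 9849675) = 1/(278568 - 9849675) = 1/(-9571107) = -1/9571107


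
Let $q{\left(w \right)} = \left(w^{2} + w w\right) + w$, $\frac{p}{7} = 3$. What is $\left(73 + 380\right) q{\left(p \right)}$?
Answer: $409059$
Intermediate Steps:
$p = 21$ ($p = 7 \cdot 3 = 21$)
$q{\left(w \right)} = w + 2 w^{2}$ ($q{\left(w \right)} = \left(w^{2} + w^{2}\right) + w = 2 w^{2} + w = w + 2 w^{2}$)
$\left(73 + 380\right) q{\left(p \right)} = \left(73 + 380\right) 21 \left(1 + 2 \cdot 21\right) = 453 \cdot 21 \left(1 + 42\right) = 453 \cdot 21 \cdot 43 = 453 \cdot 903 = 409059$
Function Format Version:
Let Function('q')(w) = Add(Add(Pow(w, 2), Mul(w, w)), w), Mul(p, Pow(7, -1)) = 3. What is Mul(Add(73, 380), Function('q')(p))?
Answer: 409059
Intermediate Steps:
p = 21 (p = Mul(7, 3) = 21)
Function('q')(w) = Add(w, Mul(2, Pow(w, 2))) (Function('q')(w) = Add(Add(Pow(w, 2), Pow(w, 2)), w) = Add(Mul(2, Pow(w, 2)), w) = Add(w, Mul(2, Pow(w, 2))))
Mul(Add(73, 380), Function('q')(p)) = Mul(Add(73, 380), Mul(21, Add(1, Mul(2, 21)))) = Mul(453, Mul(21, Add(1, 42))) = Mul(453, Mul(21, 43)) = Mul(453, 903) = 409059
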